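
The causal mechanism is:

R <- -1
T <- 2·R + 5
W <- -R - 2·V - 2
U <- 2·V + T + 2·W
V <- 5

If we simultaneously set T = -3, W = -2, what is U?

3

Setting T = -3, W = -2 by intervention discards those variables' equations.
U = 2·V + T + 2·W  [with V=5, T=-3, W=-2]  = 3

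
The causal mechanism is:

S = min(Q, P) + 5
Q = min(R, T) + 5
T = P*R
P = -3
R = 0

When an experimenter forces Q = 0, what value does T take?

0

Under do(Q=0), the mechanism Q = min(R, T) + 5 is discarded; Q is fixed at 0.
Since T is not a descendant of the intervened variable, it is unaffected.
T = P*R  [with P=-3, R=0]  = 0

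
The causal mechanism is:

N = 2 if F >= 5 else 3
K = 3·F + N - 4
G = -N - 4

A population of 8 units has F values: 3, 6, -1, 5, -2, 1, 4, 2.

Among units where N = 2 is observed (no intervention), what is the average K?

14.5

E[K|N=2] averages over only the 2 units with N=2 (F = 6, 5): K = 16, 13, mean 14.5.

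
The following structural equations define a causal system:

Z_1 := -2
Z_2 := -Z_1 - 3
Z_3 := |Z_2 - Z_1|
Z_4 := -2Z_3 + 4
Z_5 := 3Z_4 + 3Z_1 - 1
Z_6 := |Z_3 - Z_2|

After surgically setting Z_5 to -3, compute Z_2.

-1

Under do(Z_5=-3), the mechanism Z_5 := 3Z_4 + 3Z_1 - 1 is discarded; Z_5 is fixed at -3.
No directed path runs from Z_5 to Z_2, so Z_2 keeps its natural value.
Z_2 = -Z_1 - 3  [with Z_1=-2]  = -1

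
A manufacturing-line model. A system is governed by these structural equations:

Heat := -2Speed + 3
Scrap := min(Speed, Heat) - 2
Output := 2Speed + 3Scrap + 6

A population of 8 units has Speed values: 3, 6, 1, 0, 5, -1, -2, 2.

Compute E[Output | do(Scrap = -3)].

0.5

The intervention sets Scrap=-3 in all 8 units regardless of Speed. Recomputing Output per unit gives 3, 9, -1, -3, 7, -5, -7, 1; average 0.5.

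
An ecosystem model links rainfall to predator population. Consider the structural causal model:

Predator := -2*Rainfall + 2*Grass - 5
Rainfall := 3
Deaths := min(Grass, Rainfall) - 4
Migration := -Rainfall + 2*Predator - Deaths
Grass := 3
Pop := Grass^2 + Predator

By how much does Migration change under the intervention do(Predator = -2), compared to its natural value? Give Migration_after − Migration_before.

6

do(Predator=-2) replaces the equation Predator := -2*Rainfall + 2*Grass - 5 with the constant Predator = -2.
Deaths = min(Grass, Rainfall) - 4  [with Grass=3, Rainfall=3]  = -1
Migration = -Rainfall + 2*Predator - Deaths  [with Rainfall=3, Predator=-2, Deaths=-1]  = -6
Without intervention: Predator = -2*Rainfall + 2*Grass - 5  [with Rainfall=3, Grass=3]  = -5; Deaths = min(Grass, Rainfall) - 4  [with Grass=3, Rainfall=3]  = -1; Migration = -Rainfall + 2*Predator - Deaths  [with Rainfall=3, Predator=-5, Deaths=-1]  = -12.
Change = -6 − (-12) = 6.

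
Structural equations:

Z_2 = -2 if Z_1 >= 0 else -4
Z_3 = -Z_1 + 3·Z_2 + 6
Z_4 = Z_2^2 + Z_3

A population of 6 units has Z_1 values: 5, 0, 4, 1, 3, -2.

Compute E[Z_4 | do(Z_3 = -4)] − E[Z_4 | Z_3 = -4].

The intervention sets Z_3=-4 in all 6 units regardless of Z_1. Recomputing Z_4 per unit gives 0, 0, 0, 0, 0, 12; average 2.
Observing Z_3=-4 restricts to units where Z_3's equation naturally yields -4: Z_1 ∈ {4, -2}. In that subpopulation Z_4 = 0, 12, mean 6.
Difference = 2 − 6 = -4.

-4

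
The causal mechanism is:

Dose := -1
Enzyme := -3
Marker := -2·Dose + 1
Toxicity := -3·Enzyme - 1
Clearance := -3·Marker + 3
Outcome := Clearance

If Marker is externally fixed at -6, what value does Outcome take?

21

The intervention breaks the incoming arrows to Marker: Marker := -2·Dose + 1 no longer applies, and Marker = -6.
Clearance = -3·Marker + 3  [with Marker=-6]  = 21
Outcome = Clearance  [with Clearance=21]  = 21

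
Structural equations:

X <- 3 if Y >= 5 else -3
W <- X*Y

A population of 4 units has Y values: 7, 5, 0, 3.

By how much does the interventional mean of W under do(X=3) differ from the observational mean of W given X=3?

Every unit gets X=3 under the intervention. W values become 21, 15, 0, 9; E[W|do(X=3)] = 11.25.
Observing X=3 restricts to units where X's equation naturally yields 3: Y ∈ {7, 5}. In that subpopulation W = 21, 15, mean 18.
Difference = 11.25 − 18 = -6.75.

-6.75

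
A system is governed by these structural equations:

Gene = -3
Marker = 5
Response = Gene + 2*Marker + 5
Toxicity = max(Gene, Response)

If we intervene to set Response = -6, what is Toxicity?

-3

The intervention breaks the incoming arrows to Response: Response = Gene + 2*Marker + 5 no longer applies, and Response = -6.
Toxicity = max(Gene, Response)  [with Gene=-3, Response=-6]  = -3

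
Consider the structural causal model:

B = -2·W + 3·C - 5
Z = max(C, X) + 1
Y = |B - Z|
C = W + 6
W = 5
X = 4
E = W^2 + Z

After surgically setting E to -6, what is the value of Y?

6

Intervening sets E = -6 and removes its equation (E = W^2 + Z).
No directed path runs from E to Y, so Y keeps its natural value.
C = W + 6  [with W=5]  = 11
Z = max(C, X) + 1  [with C=11, X=4]  = 12
B = -2·W + 3·C - 5  [with W=5, C=11]  = 18
Y = |B - Z|  [with B=18, Z=12]  = 6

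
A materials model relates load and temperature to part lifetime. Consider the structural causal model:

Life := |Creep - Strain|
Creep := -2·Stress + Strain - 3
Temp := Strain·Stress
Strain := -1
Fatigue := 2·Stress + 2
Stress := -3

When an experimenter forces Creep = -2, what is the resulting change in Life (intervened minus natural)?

Under do(Creep=-2), the mechanism Creep := -2·Stress + Strain - 3 is discarded; Creep is fixed at -2.
Life = |Creep - Strain|  [with Creep=-2, Strain=-1]  = 1
Without intervention: Creep = -2·Stress + Strain - 3  [with Stress=-3, Strain=-1]  = 2; Life = |Creep - Strain|  [with Creep=2, Strain=-1]  = 3.
Change = 1 − 3 = -2.

-2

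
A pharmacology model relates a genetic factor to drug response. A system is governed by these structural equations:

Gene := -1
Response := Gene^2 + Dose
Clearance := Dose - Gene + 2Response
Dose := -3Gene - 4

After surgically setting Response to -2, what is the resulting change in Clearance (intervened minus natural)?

The intervention breaks the incoming arrows to Response: Response := Gene^2 + Dose no longer applies, and Response = -2.
Dose = -3Gene - 4  [with Gene=-1]  = -1
Clearance = Dose - Gene + 2Response  [with Dose=-1, Gene=-1, Response=-2]  = -4
Without intervention: Dose = -3Gene - 4  [with Gene=-1]  = -1; Response = Gene^2 + Dose  [with Gene=-1, Dose=-1]  = 0; Clearance = Dose - Gene + 2Response  [with Dose=-1, Gene=-1, Response=0]  = 0.
Change = -4 − 0 = -4.

-4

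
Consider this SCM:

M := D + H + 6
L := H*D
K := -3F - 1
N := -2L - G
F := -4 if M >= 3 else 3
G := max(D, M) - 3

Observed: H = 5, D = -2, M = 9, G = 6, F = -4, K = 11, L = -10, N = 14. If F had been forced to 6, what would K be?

-19

The intervention breaks the incoming arrows to F: F := -4 if M >= 3 else 3 no longer applies, and F = 6.
K = -3F - 1  [with F=6]  = -19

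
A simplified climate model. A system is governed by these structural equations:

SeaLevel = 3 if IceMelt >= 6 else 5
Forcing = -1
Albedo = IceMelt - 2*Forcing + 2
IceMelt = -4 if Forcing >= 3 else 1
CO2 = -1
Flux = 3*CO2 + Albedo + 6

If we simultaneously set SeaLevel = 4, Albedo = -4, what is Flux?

Setting SeaLevel = 4, Albedo = -4 by intervention discards those variables' equations.
Flux = 3*CO2 + Albedo + 6  [with CO2=-1, Albedo=-4]  = -1

-1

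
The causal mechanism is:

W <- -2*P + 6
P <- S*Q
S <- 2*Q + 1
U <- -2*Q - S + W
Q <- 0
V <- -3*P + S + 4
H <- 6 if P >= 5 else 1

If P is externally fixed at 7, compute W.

The intervention breaks the incoming arrows to P: P <- S*Q no longer applies, and P = 7.
W = -2*P + 6  [with P=7]  = -8

-8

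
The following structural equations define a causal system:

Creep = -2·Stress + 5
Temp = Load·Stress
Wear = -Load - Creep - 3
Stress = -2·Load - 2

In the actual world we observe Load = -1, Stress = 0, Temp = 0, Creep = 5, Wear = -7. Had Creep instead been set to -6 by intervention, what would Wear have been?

4

Intervening sets Creep = -6 and removes its equation (Creep = -2·Stress + 5).
Wear = -Load - Creep - 3  [with Load=-1, Creep=-6]  = 4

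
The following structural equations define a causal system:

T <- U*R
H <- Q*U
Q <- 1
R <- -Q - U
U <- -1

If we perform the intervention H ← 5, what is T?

0

Intervening sets H = 5 and removes its equation (H <- Q*U).
No directed path runs from H to T, so T keeps its natural value.
R = -Q - U  [with Q=1, U=-1]  = 0
T = U*R  [with U=-1, R=0]  = 0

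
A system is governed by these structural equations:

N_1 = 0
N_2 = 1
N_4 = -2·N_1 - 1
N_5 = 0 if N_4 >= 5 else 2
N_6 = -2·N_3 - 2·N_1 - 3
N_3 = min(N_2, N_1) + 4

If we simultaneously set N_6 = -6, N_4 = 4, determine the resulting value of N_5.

Setting N_6 = -6, N_4 = 4 by intervention discards those variables' equations.
N_5 = 0 if N_4 >= 5 else 2  [with N_4=4]  = 2

2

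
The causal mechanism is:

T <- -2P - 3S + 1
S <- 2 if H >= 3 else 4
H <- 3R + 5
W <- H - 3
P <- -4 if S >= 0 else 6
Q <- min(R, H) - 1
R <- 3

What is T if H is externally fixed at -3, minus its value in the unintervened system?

Under do(H=-3), the mechanism H <- 3R + 5 is discarded; H is fixed at -3.
S = 2 if H >= 3 else 4  [with H=-3]  = 4
P = -4 if S >= 0 else 6  [with S=4]  = -4
T = -2P - 3S + 1  [with P=-4, S=4]  = -3
Without intervention: H = 3R + 5  [with R=3]  = 14; S = 2 if H >= 3 else 4  [with H=14]  = 2; P = -4 if S >= 0 else 6  [with S=2]  = -4; T = -2P - 3S + 1  [with P=-4, S=2]  = 3.
Change = -3 − 3 = -6.

-6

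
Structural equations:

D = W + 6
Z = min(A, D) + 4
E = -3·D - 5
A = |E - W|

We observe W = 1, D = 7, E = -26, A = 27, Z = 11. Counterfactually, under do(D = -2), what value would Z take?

2

do(D=-2) replaces the equation D = W + 6 with the constant D = -2.
E = -3·D - 5  [with D=-2]  = 1
A = |E - W|  [with E=1, W=1]  = 0
Z = min(A, D) + 4  [with A=0, D=-2]  = 2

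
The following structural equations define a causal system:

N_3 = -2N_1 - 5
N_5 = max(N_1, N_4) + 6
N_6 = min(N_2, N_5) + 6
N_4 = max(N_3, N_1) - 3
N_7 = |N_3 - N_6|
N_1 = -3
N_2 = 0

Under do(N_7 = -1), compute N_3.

1

Intervening sets N_7 = -1 and removes its equation (N_7 = |N_3 - N_6|).
N_3 is not downstream of the intervention, so its value is determined by the original equations.
N_3 = -2N_1 - 5  [with N_1=-3]  = 1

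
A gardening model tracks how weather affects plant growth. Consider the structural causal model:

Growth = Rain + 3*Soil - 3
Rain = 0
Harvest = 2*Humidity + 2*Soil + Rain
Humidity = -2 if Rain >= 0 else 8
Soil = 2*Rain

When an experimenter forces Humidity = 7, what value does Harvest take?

14

Intervening sets Humidity = 7 and removes its equation (Humidity = -2 if Rain >= 0 else 8).
Soil = 2*Rain  [with Rain=0]  = 0
Harvest = 2*Humidity + 2*Soil + Rain  [with Humidity=7, Soil=0, Rain=0]  = 14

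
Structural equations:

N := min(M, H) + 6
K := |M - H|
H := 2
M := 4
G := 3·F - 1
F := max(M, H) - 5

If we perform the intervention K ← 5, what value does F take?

do(K=5) replaces the equation K := |M - H| with the constant K = 5.
No directed path runs from K to F, so F keeps its natural value.
F = max(M, H) - 5  [with M=4, H=2]  = -1

-1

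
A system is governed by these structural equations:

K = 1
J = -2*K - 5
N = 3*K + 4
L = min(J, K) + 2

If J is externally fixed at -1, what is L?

Under do(J=-1), the mechanism J = -2*K - 5 is discarded; J is fixed at -1.
L = min(J, K) + 2  [with J=-1, K=1]  = 1

1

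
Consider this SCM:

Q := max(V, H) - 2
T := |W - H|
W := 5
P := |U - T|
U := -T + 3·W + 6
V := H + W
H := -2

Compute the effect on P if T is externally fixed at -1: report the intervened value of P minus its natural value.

The intervention breaks the incoming arrows to T: T := |W - H| no longer applies, and T = -1.
U = -T + 3·W + 6  [with T=-1, W=5]  = 22
P = |U - T|  [with U=22, T=-1]  = 23
Without intervention: T = |W - H|  [with W=5, H=-2]  = 7; U = -T + 3·W + 6  [with T=7, W=5]  = 14; P = |U - T|  [with U=14, T=7]  = 7.
Change = 23 − 7 = 16.

16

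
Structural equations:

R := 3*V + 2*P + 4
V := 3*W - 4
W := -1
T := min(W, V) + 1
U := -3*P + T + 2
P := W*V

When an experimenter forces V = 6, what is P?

-6

The intervention breaks the incoming arrows to V: V := 3*W - 4 no longer applies, and V = 6.
P = W*V  [with W=-1, V=6]  = -6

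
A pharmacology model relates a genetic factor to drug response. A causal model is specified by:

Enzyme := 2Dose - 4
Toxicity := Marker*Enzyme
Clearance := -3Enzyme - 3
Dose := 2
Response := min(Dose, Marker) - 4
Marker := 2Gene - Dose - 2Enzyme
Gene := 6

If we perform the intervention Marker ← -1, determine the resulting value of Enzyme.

Under do(Marker=-1), the mechanism Marker := 2Gene - Dose - 2Enzyme is discarded; Marker is fixed at -1.
Since Enzyme is not a descendant of the intervened variable, it is unaffected.
Enzyme = 2Dose - 4  [with Dose=2]  = 0

0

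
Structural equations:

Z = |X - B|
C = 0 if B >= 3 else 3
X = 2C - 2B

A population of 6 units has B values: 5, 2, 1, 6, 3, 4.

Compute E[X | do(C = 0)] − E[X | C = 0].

do(C=0) breaks C's dependence on B. With C=0 fixed, X across the units is -10, -4, -2, -12, -6, -8, mean -7.
Conditioning on C=0 selects the 4 unit(s) with B ∈ {5, 6, 3, 4}. Their X values: -10, -12, -6, -8. Mean = -9.
Difference = -7 − (-9) = 2.

2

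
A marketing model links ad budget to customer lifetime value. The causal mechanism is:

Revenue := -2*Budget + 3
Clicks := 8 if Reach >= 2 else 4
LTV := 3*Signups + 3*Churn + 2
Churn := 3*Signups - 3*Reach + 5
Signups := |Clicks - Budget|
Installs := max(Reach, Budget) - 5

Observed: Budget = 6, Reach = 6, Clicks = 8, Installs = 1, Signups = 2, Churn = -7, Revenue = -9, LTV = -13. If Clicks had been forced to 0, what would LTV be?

35

The intervention breaks the incoming arrows to Clicks: Clicks := 8 if Reach >= 2 else 4 no longer applies, and Clicks = 0.
Signups = |Clicks - Budget|  [with Clicks=0, Budget=6]  = 6
Churn = 3*Signups - 3*Reach + 5  [with Signups=6, Reach=6]  = 5
LTV = 3*Signups + 3*Churn + 2  [with Signups=6, Churn=5]  = 35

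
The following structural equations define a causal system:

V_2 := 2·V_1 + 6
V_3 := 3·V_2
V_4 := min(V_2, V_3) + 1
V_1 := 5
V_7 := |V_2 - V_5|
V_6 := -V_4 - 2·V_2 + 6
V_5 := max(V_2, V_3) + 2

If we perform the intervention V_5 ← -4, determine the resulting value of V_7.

20

Under do(V_5=-4), the mechanism V_5 := max(V_2, V_3) + 2 is discarded; V_5 is fixed at -4.
V_2 = 2·V_1 + 6  [with V_1=5]  = 16
V_7 = |V_2 - V_5|  [with V_2=16, V_5=-4]  = 20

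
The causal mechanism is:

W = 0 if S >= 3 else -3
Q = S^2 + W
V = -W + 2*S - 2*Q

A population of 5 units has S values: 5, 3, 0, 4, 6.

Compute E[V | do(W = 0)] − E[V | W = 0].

6.8

do(W=0) breaks W's dependence on S. With W=0 fixed, V across the units is -40, -12, 0, -24, -60, mean -27.2.
Observing W=0 restricts to units where W's equation naturally yields 0: S ∈ {5, 3, 4, 6}. In that subpopulation V = -40, -12, -24, -60, mean -34.
Difference = -27.2 − (-34) = 6.8.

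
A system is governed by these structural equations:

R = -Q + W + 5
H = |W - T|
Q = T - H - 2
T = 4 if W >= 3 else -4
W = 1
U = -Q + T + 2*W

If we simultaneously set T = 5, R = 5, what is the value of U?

8

Setting T = 5, R = 5 by intervention discards those variables' equations.
H = |W - T|  [with W=1, T=5]  = 4
Q = T - H - 2  [with T=5, H=4]  = -1
U = -Q + T + 2*W  [with Q=-1, T=5, W=1]  = 8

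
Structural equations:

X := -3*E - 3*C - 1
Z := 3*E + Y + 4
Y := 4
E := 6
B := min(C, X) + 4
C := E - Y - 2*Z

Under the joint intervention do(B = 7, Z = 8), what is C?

-14

Under do(B = 7, Z = 8), each intervened variable's structural equation is replaced by its fixed value.
C = E - Y - 2*Z  [with E=6, Y=4, Z=8]  = -14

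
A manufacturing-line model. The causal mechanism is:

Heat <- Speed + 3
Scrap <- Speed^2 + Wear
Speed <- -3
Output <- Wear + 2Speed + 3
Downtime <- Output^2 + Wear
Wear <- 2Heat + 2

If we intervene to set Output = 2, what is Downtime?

The intervention breaks the incoming arrows to Output: Output <- Wear + 2Speed + 3 no longer applies, and Output = 2.
Heat = Speed + 3  [with Speed=-3]  = 0
Wear = 2Heat + 2  [with Heat=0]  = 2
Downtime = Output^2 + Wear  [with Output=2, Wear=2]  = 6

6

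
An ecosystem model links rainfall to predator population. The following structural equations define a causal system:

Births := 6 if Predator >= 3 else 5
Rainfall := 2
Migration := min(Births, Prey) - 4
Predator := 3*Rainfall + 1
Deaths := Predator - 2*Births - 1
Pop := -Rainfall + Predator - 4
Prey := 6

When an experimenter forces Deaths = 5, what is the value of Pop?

Under do(Deaths=5), the mechanism Deaths := Predator - 2*Births - 1 is discarded; Deaths is fixed at 5.
Since Pop is not a descendant of the intervened variable, it is unaffected.
Predator = 3*Rainfall + 1  [with Rainfall=2]  = 7
Pop = -Rainfall + Predator - 4  [with Rainfall=2, Predator=7]  = 1

1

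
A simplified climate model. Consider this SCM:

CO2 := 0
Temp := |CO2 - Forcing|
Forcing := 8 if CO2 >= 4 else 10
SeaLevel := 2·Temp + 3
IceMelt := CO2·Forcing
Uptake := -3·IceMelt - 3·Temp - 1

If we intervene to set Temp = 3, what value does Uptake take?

The intervention breaks the incoming arrows to Temp: Temp := |CO2 - Forcing| no longer applies, and Temp = 3.
Forcing = 8 if CO2 >= 4 else 10  [with CO2=0]  = 10
IceMelt = CO2·Forcing  [with CO2=0, Forcing=10]  = 0
Uptake = -3·IceMelt - 3·Temp - 1  [with IceMelt=0, Temp=3]  = -10

-10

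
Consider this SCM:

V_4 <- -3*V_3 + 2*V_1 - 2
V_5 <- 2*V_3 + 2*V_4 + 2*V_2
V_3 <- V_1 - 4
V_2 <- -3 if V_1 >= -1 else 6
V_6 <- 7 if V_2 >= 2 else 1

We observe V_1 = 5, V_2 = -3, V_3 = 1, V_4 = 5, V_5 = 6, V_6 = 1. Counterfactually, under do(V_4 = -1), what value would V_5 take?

-6

Intervening sets V_4 = -1 and removes its equation (V_4 <- -3*V_3 + 2*V_1 - 2).
V_2 = -3 if V_1 >= -1 else 6  [with V_1=5]  = -3
V_3 = V_1 - 4  [with V_1=5]  = 1
V_5 = 2*V_3 + 2*V_4 + 2*V_2  [with V_3=1, V_4=-1, V_2=-3]  = -6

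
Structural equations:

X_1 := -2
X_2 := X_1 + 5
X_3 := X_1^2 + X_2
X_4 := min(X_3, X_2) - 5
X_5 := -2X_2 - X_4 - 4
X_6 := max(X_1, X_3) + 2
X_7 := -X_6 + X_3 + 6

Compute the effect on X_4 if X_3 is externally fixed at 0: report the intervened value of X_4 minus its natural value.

-3

The intervention breaks the incoming arrows to X_3: X_3 := X_1^2 + X_2 no longer applies, and X_3 = 0.
X_2 = X_1 + 5  [with X_1=-2]  = 3
X_4 = min(X_3, X_2) - 5  [with X_3=0, X_2=3]  = -5
Without intervention: X_2 = X_1 + 5  [with X_1=-2]  = 3; X_3 = X_1^2 + X_2  [with X_1=-2, X_2=3]  = 7; X_4 = min(X_3, X_2) - 5  [with X_3=7, X_2=3]  = -2.
Change = -5 − (-2) = -3.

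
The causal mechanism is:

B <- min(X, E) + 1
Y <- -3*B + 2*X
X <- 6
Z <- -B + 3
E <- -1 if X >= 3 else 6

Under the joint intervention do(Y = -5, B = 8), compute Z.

Under do(Y = -5, B = 8), each intervened variable's structural equation is replaced by its fixed value.
Z = -B + 3  [with B=8]  = -5

-5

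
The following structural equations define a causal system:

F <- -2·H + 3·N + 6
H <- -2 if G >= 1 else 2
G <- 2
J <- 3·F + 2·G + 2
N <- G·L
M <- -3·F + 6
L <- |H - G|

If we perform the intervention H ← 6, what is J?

Under do(H=6), the mechanism H <- -2 if G >= 1 else 2 is discarded; H is fixed at 6.
L = |H - G|  [with H=6, G=2]  = 4
N = G·L  [with G=2, L=4]  = 8
F = -2·H + 3·N + 6  [with H=6, N=8]  = 18
J = 3·F + 2·G + 2  [with F=18, G=2]  = 60

60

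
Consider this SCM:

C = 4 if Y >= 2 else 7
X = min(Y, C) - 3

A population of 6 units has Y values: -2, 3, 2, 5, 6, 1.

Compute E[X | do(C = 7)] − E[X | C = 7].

3

The intervention sets C=7 in all 6 units regardless of Y. Recomputing X per unit gives -5, 0, -1, 2, 3, -2; average -0.5.
Observing C=7 restricts to units where C's equation naturally yields 7: Y ∈ {-2, 1}. In that subpopulation X = -5, -2, mean -3.5.
Difference = -0.5 − (-3.5) = 3.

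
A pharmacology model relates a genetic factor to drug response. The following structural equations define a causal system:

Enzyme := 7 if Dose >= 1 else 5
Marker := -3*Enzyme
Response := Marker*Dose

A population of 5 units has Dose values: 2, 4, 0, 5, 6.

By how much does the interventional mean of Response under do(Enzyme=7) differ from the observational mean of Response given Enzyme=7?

17.85

do(Enzyme=7) breaks Enzyme's dependence on Dose. With Enzyme=7 fixed, Response across the units is -42, -84, 0, -105, -126, mean -71.4.
Observing Enzyme=7 restricts to units where Enzyme's equation naturally yields 7: Dose ∈ {2, 4, 5, 6}. In that subpopulation Response = -42, -84, -105, -126, mean -89.25.
Difference = -71.4 − (-89.25) = 17.85.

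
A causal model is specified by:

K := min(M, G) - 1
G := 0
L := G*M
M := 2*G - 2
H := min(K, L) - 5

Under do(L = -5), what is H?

do(L=-5) replaces the equation L := G*M with the constant L = -5.
M = 2*G - 2  [with G=0]  = -2
K = min(M, G) - 1  [with M=-2, G=0]  = -3
H = min(K, L) - 5  [with K=-3, L=-5]  = -10

-10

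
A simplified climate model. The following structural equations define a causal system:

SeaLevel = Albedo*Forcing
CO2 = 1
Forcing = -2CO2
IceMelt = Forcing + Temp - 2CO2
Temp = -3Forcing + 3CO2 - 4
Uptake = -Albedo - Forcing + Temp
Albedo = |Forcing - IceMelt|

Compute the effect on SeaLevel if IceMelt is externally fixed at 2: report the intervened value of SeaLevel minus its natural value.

Under do(IceMelt=2), the mechanism IceMelt = Forcing + Temp - 2CO2 is discarded; IceMelt is fixed at 2.
Forcing = -2CO2  [with CO2=1]  = -2
Albedo = |Forcing - IceMelt|  [with Forcing=-2, IceMelt=2]  = 4
SeaLevel = Albedo*Forcing  [with Albedo=4, Forcing=-2]  = -8
Without intervention: Forcing = -2CO2  [with CO2=1]  = -2; Temp = -3Forcing + 3CO2 - 4  [with Forcing=-2, CO2=1]  = 5; IceMelt = Forcing + Temp - 2CO2  [with Forcing=-2, Temp=5, CO2=1]  = 1; Albedo = |Forcing - IceMelt|  [with Forcing=-2, IceMelt=1]  = 3; SeaLevel = Albedo*Forcing  [with Albedo=3, Forcing=-2]  = -6.
Change = -8 − (-6) = -2.

-2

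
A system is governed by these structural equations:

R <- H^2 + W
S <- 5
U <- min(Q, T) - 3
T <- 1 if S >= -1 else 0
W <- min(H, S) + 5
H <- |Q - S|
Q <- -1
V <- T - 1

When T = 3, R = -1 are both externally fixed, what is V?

2

Setting T = 3, R = -1 by intervention discards those variables' equations.
V = T - 1  [with T=3]  = 2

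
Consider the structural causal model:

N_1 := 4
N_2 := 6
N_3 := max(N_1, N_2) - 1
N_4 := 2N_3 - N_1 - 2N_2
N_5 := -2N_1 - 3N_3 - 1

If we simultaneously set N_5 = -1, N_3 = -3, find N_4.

-22

Under do(N_5 = -1, N_3 = -3), each intervened variable's structural equation is replaced by its fixed value.
N_4 = 2N_3 - N_1 - 2N_2  [with N_3=-3, N_1=4, N_2=6]  = -22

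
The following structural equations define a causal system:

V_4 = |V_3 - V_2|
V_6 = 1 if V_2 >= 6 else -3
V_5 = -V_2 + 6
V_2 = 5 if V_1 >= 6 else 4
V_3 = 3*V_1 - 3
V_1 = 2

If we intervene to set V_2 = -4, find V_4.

7

Under do(V_2=-4), the mechanism V_2 = 5 if V_1 >= 6 else 4 is discarded; V_2 is fixed at -4.
V_3 = 3*V_1 - 3  [with V_1=2]  = 3
V_4 = |V_3 - V_2|  [with V_3=3, V_2=-4]  = 7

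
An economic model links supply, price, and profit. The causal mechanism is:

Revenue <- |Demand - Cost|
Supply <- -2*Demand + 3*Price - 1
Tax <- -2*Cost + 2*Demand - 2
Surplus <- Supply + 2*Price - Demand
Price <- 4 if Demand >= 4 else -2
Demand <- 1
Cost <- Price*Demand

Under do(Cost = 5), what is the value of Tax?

Under do(Cost=5), the mechanism Cost <- Price*Demand is discarded; Cost is fixed at 5.
Tax = -2*Cost + 2*Demand - 2  [with Cost=5, Demand=1]  = -10

-10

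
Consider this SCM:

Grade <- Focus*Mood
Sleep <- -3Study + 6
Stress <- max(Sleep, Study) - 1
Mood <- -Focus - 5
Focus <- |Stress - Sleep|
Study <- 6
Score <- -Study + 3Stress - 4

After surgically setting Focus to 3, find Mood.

-8

Under do(Focus=3), the mechanism Focus <- |Stress - Sleep| is discarded; Focus is fixed at 3.
Mood = -Focus - 5  [with Focus=3]  = -8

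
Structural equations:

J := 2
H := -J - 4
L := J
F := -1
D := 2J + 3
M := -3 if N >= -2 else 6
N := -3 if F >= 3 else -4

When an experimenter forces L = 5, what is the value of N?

-4

Under do(L=5), the mechanism L := J is discarded; L is fixed at 5.
Since N is not a descendant of the intervened variable, it is unaffected.
N = -3 if F >= 3 else -4  [with F=-1]  = -4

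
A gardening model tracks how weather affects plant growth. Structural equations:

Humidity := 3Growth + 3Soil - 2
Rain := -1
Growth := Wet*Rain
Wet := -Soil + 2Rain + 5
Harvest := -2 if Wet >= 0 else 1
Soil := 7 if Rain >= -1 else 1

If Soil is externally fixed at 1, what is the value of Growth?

-2

Under do(Soil=1), the mechanism Soil := 7 if Rain >= -1 else 1 is discarded; Soil is fixed at 1.
Wet = -Soil + 2Rain + 5  [with Soil=1, Rain=-1]  = 2
Growth = Wet*Rain  [with Wet=2, Rain=-1]  = -2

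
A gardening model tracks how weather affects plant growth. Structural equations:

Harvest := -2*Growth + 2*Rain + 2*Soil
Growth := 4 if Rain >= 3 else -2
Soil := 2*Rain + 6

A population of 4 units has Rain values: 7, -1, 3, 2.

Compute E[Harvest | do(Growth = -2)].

32.5

Every unit gets Growth=-2 under the intervention. Harvest values become 58, 10, 34, 28; E[Harvest|do(Growth=-2)] = 32.5.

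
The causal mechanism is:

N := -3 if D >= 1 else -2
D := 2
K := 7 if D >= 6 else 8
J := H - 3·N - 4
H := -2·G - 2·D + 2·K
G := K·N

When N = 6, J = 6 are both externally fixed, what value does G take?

48

The joint intervention fixes N = 6, J = 6, removing each variable's own equation.
K = 7 if D >= 6 else 8  [with D=2]  = 8
G = K·N  [with K=8, N=6]  = 48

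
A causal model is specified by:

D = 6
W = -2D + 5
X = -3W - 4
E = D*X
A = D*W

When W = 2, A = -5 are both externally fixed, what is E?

The joint intervention fixes W = 2, A = -5, removing each variable's own equation.
X = -3W - 4  [with W=2]  = -10
E = D*X  [with D=6, X=-10]  = -60

-60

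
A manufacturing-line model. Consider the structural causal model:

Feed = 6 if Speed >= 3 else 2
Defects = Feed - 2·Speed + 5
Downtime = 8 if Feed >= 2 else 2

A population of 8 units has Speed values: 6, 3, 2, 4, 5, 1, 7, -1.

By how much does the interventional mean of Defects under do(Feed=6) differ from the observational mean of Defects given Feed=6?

Every unit gets Feed=6 under the intervention. Defects values become -1, 5, 7, 3, 1, 9, -3, 13; E[Defects|do(Feed=6)] = 4.25.
E[Defects|Feed=6] averages over only the 5 units with Feed=6 (Speed = 6, 3, 4, 5, 7): Defects = -1, 5, 3, 1, -3, mean 1.
Difference = 4.25 − 1 = 3.25.

3.25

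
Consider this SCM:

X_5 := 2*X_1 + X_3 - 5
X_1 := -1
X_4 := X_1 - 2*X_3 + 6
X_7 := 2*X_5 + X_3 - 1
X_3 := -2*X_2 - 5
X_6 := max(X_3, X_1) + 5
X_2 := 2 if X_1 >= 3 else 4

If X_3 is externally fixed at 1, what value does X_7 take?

The intervention breaks the incoming arrows to X_3: X_3 := -2*X_2 - 5 no longer applies, and X_3 = 1.
X_5 = 2*X_1 + X_3 - 5  [with X_1=-1, X_3=1]  = -6
X_7 = 2*X_5 + X_3 - 1  [with X_5=-6, X_3=1]  = -12

-12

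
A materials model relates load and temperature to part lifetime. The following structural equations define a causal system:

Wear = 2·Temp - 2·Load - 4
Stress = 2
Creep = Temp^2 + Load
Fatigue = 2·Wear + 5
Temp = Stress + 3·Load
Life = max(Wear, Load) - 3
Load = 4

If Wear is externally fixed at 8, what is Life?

Under do(Wear=8), the mechanism Wear = 2·Temp - 2·Load - 4 is discarded; Wear is fixed at 8.
Life = max(Wear, Load) - 3  [with Wear=8, Load=4]  = 5

5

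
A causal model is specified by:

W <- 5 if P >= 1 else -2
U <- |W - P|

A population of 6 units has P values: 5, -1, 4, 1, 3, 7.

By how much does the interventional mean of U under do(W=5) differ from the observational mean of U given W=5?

Every unit gets W=5 under the intervention. U values become 0, 6, 1, 4, 2, 2; E[U|do(W=5)] = 2.5.
Conditioning on W=5 selects the 5 unit(s) with P ∈ {5, 4, 1, 3, 7}. Their U values: 0, 1, 4, 2, 2. Mean = 1.8.
Difference = 2.5 − 1.8 = 0.7.

0.7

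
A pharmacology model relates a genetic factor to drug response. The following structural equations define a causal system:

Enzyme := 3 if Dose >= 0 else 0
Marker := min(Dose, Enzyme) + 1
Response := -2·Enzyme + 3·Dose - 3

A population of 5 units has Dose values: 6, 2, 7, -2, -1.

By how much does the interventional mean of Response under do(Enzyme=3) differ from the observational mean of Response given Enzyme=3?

-7.8

Every unit gets Enzyme=3 under the intervention. Response values become 9, -3, 12, -15, -12; E[Response|do(Enzyme=3)] = -1.8.
E[Response|Enzyme=3] averages over only the 3 units with Enzyme=3 (Dose = 6, 2, 7): Response = 9, -3, 12, mean 6.
Difference = -1.8 − 6 = -7.8.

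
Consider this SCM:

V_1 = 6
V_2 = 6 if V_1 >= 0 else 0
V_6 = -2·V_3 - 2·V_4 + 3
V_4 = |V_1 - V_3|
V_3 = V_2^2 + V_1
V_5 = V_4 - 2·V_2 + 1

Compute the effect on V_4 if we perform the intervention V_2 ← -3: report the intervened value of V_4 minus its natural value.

-27

Under do(V_2=-3), the mechanism V_2 = 6 if V_1 >= 0 else 0 is discarded; V_2 is fixed at -3.
V_3 = V_2^2 + V_1  [with V_2=-3, V_1=6]  = 15
V_4 = |V_1 - V_3|  [with V_1=6, V_3=15]  = 9
Without intervention: V_2 = 6 if V_1 >= 0 else 0  [with V_1=6]  = 6; V_3 = V_2^2 + V_1  [with V_2=6, V_1=6]  = 42; V_4 = |V_1 - V_3|  [with V_1=6, V_3=42]  = 36.
Change = 9 − 36 = -27.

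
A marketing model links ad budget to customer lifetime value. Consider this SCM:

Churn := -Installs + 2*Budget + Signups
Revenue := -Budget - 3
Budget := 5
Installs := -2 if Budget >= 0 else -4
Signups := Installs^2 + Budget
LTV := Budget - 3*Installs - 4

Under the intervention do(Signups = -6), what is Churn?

The intervention breaks the incoming arrows to Signups: Signups := Installs^2 + Budget no longer applies, and Signups = -6.
Installs = -2 if Budget >= 0 else -4  [with Budget=5]  = -2
Churn = -Installs + 2*Budget + Signups  [with Installs=-2, Budget=5, Signups=-6]  = 6

6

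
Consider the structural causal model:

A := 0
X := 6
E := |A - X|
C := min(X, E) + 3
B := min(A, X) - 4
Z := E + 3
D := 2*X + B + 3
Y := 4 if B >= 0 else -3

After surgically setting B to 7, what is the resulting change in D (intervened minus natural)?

11

Under do(B=7), the mechanism B := min(A, X) - 4 is discarded; B is fixed at 7.
D = 2*X + B + 3  [with X=6, B=7]  = 22
Without intervention: B = min(A, X) - 4  [with A=0, X=6]  = -4; D = 2*X + B + 3  [with X=6, B=-4]  = 11.
Change = 22 − 11 = 11.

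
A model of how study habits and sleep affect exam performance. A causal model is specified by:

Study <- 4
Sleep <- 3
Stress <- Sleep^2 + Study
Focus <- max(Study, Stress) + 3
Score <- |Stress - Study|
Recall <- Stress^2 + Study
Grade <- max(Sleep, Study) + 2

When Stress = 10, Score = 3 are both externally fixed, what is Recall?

Setting Stress = 10, Score = 3 by intervention discards those variables' equations.
Recall = Stress^2 + Study  [with Stress=10, Study=4]  = 104

104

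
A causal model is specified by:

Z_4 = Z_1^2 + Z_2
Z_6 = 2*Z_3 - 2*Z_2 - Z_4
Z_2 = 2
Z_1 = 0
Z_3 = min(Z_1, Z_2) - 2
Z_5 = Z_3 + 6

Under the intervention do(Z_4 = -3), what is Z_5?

4

Intervening sets Z_4 = -3 and removes its equation (Z_4 = Z_1^2 + Z_2).
No directed path runs from Z_4 to Z_5, so Z_5 keeps its natural value.
Z_3 = min(Z_1, Z_2) - 2  [with Z_1=0, Z_2=2]  = -2
Z_5 = Z_3 + 6  [with Z_3=-2]  = 4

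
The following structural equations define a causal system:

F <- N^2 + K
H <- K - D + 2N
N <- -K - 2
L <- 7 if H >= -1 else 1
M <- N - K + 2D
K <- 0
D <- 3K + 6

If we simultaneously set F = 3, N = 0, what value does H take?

-6

The joint intervention fixes F = 3, N = 0, removing each variable's own equation.
D = 3K + 6  [with K=0]  = 6
H = K - D + 2N  [with K=0, D=6, N=0]  = -6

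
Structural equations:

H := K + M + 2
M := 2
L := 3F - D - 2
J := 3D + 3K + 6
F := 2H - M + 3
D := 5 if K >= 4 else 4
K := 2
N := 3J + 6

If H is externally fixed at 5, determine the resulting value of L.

The intervention breaks the incoming arrows to H: H := K + M + 2 no longer applies, and H = 5.
F = 2H - M + 3  [with H=5, M=2]  = 11
D = 5 if K >= 4 else 4  [with K=2]  = 4
L = 3F - D - 2  [with F=11, D=4]  = 27

27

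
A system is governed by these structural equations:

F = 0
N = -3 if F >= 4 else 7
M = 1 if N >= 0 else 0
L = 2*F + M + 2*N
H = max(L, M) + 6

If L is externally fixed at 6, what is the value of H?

12

Intervening sets L = 6 and removes its equation (L = 2*F + M + 2*N).
N = -3 if F >= 4 else 7  [with F=0]  = 7
M = 1 if N >= 0 else 0  [with N=7]  = 1
H = max(L, M) + 6  [with L=6, M=1]  = 12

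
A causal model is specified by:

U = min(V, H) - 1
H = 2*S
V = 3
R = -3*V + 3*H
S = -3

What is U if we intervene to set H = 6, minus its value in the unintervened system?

do(H=6) replaces the equation H = 2*S with the constant H = 6.
U = min(V, H) - 1  [with V=3, H=6]  = 2
Without intervention: H = 2*S  [with S=-3]  = -6; U = min(V, H) - 1  [with V=3, H=-6]  = -7.
Change = 2 − (-7) = 9.

9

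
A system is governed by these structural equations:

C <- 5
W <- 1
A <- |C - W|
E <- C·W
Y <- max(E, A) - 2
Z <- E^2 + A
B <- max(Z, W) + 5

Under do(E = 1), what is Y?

2

Intervening sets E = 1 and removes its equation (E <- C·W).
A = |C - W|  [with C=5, W=1]  = 4
Y = max(E, A) - 2  [with E=1, A=4]  = 2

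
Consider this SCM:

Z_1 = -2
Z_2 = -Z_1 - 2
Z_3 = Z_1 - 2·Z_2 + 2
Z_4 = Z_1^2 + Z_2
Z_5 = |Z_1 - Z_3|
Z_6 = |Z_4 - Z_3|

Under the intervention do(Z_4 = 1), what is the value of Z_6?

Under do(Z_4=1), the mechanism Z_4 = Z_1^2 + Z_2 is discarded; Z_4 is fixed at 1.
Z_2 = -Z_1 - 2  [with Z_1=-2]  = 0
Z_3 = Z_1 - 2·Z_2 + 2  [with Z_1=-2, Z_2=0]  = 0
Z_6 = |Z_4 - Z_3|  [with Z_4=1, Z_3=0]  = 1

1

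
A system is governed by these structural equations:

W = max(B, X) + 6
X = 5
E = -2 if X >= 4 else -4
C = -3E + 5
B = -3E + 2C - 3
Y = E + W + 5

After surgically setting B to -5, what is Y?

14

Under do(B=-5), the mechanism B = -3E + 2C - 3 is discarded; B is fixed at -5.
E = -2 if X >= 4 else -4  [with X=5]  = -2
W = max(B, X) + 6  [with B=-5, X=5]  = 11
Y = E + W + 5  [with E=-2, W=11]  = 14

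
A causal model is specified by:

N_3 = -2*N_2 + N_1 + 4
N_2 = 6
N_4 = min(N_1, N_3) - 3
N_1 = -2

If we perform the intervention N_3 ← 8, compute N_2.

Under do(N_3=8), the mechanism N_3 = -2*N_2 + N_1 + 4 is discarded; N_3 is fixed at 8.
Since N_2 is not a descendant of the intervened variable, it is unaffected.

6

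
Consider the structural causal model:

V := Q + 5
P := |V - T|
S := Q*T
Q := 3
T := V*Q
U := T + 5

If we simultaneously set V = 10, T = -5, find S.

Under do(V = 10, T = -5), each intervened variable's structural equation is replaced by its fixed value.
S = Q*T  [with Q=3, T=-5]  = -15

-15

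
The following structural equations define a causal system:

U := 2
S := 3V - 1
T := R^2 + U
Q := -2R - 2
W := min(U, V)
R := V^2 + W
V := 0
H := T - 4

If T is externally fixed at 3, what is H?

-1

Intervening sets T = 3 and removes its equation (T := R^2 + U).
H = T - 4  [with T=3]  = -1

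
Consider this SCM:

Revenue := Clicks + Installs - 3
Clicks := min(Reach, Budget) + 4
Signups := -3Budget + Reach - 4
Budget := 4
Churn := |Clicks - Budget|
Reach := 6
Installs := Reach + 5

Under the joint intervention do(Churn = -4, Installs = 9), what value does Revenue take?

Under do(Churn = -4, Installs = 9), each intervened variable's structural equation is replaced by its fixed value.
Clicks = min(Reach, Budget) + 4  [with Reach=6, Budget=4]  = 8
Revenue = Clicks + Installs - 3  [with Clicks=8, Installs=9]  = 14

14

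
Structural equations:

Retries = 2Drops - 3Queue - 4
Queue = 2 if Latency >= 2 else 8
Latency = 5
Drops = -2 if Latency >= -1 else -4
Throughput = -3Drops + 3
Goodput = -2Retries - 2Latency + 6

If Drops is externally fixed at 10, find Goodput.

The intervention breaks the incoming arrows to Drops: Drops = -2 if Latency >= -1 else -4 no longer applies, and Drops = 10.
Queue = 2 if Latency >= 2 else 8  [with Latency=5]  = 2
Retries = 2Drops - 3Queue - 4  [with Drops=10, Queue=2]  = 10
Goodput = -2Retries - 2Latency + 6  [with Retries=10, Latency=5]  = -24

-24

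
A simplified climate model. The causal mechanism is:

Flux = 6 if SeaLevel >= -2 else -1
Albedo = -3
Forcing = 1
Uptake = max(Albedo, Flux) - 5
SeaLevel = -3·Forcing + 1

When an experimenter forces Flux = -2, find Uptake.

Intervening sets Flux = -2 and removes its equation (Flux = 6 if SeaLevel >= -2 else -1).
Uptake = max(Albedo, Flux) - 5  [with Albedo=-3, Flux=-2]  = -7

-7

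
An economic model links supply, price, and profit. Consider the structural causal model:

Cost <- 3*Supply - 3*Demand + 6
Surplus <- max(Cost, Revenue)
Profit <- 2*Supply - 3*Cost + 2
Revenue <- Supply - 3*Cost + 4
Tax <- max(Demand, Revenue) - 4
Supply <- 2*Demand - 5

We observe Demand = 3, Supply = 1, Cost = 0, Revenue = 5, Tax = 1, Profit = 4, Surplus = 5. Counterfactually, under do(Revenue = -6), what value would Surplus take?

0

The intervention breaks the incoming arrows to Revenue: Revenue <- Supply - 3*Cost + 4 no longer applies, and Revenue = -6.
Supply = 2*Demand - 5  [with Demand=3]  = 1
Cost = 3*Supply - 3*Demand + 6  [with Supply=1, Demand=3]  = 0
Surplus = max(Cost, Revenue)  [with Cost=0, Revenue=-6]  = 0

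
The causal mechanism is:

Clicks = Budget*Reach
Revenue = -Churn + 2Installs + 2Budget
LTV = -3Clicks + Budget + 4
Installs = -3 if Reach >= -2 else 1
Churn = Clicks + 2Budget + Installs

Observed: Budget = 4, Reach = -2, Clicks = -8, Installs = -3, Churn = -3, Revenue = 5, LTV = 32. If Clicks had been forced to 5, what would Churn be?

do(Clicks=5) replaces the equation Clicks = Budget*Reach with the constant Clicks = 5.
Installs = -3 if Reach >= -2 else 1  [with Reach=-2]  = -3
Churn = Clicks + 2Budget + Installs  [with Clicks=5, Budget=4, Installs=-3]  = 10

10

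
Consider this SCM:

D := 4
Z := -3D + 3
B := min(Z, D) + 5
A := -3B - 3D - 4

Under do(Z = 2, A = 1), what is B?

7

The joint intervention fixes Z = 2, A = 1, removing each variable's own equation.
B = min(Z, D) + 5  [with Z=2, D=4]  = 7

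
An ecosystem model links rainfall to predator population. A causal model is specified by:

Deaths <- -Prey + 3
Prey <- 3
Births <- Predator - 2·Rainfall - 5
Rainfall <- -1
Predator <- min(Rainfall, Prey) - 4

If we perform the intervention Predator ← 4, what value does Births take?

The intervention breaks the incoming arrows to Predator: Predator <- min(Rainfall, Prey) - 4 no longer applies, and Predator = 4.
Births = Predator - 2·Rainfall - 5  [with Predator=4, Rainfall=-1]  = 1

1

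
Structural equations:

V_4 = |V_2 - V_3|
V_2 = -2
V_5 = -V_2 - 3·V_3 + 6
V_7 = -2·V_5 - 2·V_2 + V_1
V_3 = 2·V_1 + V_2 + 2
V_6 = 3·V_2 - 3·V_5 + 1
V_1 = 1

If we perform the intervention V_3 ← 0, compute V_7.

-11

The intervention breaks the incoming arrows to V_3: V_3 = 2·V_1 + V_2 + 2 no longer applies, and V_3 = 0.
V_5 = -V_2 - 3·V_3 + 6  [with V_2=-2, V_3=0]  = 8
V_7 = -2·V_5 - 2·V_2 + V_1  [with V_5=8, V_2=-2, V_1=1]  = -11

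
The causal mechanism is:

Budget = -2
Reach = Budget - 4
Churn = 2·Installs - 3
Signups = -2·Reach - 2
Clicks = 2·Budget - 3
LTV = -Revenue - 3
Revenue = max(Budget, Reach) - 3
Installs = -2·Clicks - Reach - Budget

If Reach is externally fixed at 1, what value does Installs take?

15

Under do(Reach=1), the mechanism Reach = Budget - 4 is discarded; Reach is fixed at 1.
Clicks = 2·Budget - 3  [with Budget=-2]  = -7
Installs = -2·Clicks - Reach - Budget  [with Clicks=-7, Reach=1, Budget=-2]  = 15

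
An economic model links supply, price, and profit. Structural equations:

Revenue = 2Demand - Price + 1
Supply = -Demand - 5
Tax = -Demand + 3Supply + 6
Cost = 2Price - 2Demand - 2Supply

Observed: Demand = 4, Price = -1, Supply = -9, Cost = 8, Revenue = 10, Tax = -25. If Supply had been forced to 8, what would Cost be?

-26

The intervention breaks the incoming arrows to Supply: Supply = -Demand - 5 no longer applies, and Supply = 8.
Cost = 2Price - 2Demand - 2Supply  [with Price=-1, Demand=4, Supply=8]  = -26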